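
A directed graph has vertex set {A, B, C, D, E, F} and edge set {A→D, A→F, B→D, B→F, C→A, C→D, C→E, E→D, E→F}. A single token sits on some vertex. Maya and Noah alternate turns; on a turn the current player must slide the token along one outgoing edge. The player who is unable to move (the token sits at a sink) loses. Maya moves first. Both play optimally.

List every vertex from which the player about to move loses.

Compute win/loss labels from the base case upward. A position with no move is L. Any other position is W if it can reach an L in one move, else L.
Every edge goes from a vertex to one that appears earlier in the order D, F, A, B, E, C, so processing vertices in that order labels each vertex after all of its successors.
D: no outgoing edge → L
F: no outgoing edge → L
A: can move to F, which is L ⇒ W
B: can move to F, which is L ⇒ W
E: can move to F, which is L ⇒ W
C: can move to D, which is L ⇒ W
Reading off the rows marked L gives the requested list; there are 2 such vertices.

D, F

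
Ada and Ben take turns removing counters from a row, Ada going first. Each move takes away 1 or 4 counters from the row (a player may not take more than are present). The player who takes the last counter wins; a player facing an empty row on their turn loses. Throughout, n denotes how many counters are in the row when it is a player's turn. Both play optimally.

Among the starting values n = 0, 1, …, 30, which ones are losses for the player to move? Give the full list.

0, 2, 5, 7, 10, 12, 15, 17, 20, 22, 25, 27, 30

Use the standard recursion: the mover loses at a terminal position; elsewhere, the mover wins exactly when some move hands the opponent an L position.
n=0: no move → L
n=1: reaches L-position 0 → W
n=2: only reaches 1(W), which is W → L
n=3: reaches L-position 2 → W
n=4: reaches L-position 0 → W
n=5: only reaches 4(W), 1(W), all W → L
n=6: reaches L-position 5 → W
n=7: only reaches 6(W), 3(W), all W → L
n=8: reaches L-position 7 → W
n=9: reaches L-position 5 → W
n=10: only reaches 9(W), 6(W), all W → L
n=11: reaches L-position 10 → W
n=12: only reaches 11(W), 8(W), all W → L
n=13: reaches L-position 12 → W
n=14: reaches L-position 10 → W
n=15: only reaches 14(W), 11(W), all W → L
n=16: reaches L-position 15 → W
n=17: only reaches 16(W), 13(W), all W → L
n=18: reaches L-position 17 → W
n=19: reaches L-position 15 → W
n=20: only reaches 19(W), 16(W), all W → L
n=21: reaches L-position 20 → W
n=22: only reaches 21(W), 18(W), all W → L
n=23: reaches L-position 22 → W
n=24: reaches L-position 20 → W
n=25: only reaches 24(W), 21(W), all W → L
n=26: reaches L-position 25 → W
n=27: only reaches 26(W), 23(W), all W → L
n=28: reaches L-position 27 → W
n=29: reaches L-position 25 → W
n=30: only reaches 29(W), 26(W), all W → L
Reading off the rows marked L gives the requested list; there are 13 such values of n.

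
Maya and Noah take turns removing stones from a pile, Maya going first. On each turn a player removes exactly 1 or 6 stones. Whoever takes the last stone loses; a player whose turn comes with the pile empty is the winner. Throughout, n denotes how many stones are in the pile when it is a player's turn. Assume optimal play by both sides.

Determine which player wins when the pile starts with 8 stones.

Build the W/L table. Terminal = W. A non-terminal position is W if it has a move to some L; otherwise it is L.
n=0: no move; the opponent has just taken the last stone and therefore loses → W
n=1: the only move is to 0(W), a W ⇒ L
n=2: can move to 1, which is L ⇒ W
n=3: the only move is to 2(W), a W ⇒ L
n=4: can move to 3, which is L ⇒ W
n=5: the only move is to 4(W), a W ⇒ L
n=6: can move to 5, which is L ⇒ W
n=7: can move to 1, which is L ⇒ W
n=8: moves to 7(W), 2(W); every one is W ⇒ L
The starting position 8 is L: whatever Maya does, the opponent receives a W position.

Noah wins.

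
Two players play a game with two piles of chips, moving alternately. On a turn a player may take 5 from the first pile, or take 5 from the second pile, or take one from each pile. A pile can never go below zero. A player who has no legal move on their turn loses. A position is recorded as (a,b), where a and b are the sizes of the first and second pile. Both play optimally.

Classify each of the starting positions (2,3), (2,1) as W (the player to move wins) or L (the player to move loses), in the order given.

(2,3): L, (2,1): W

Compute win/loss labels from the base case upward. A position with no move is L. Any other position is W if it can reach an L in one move, else L.
No move ever increases a pile, so every position that can arise here has a ≤ 2 and b ≤ 3; it is enough to label the cells with 0 ≤ a ≤ 2 and 0 ≤ b ≤ 3.
Every move lowers a or b (never raises either), so fill the grid row by row in increasing a, and left to right within a row: each cell's successors are then already labelled.
      b=0  b=1  b=2  b=3
a=0:    L    L    L    L
a=1:    L    W    W    W
a=2:    L    W    L    L
Cells with no legal move (terminal, hence L): (0,0), (0,1), (0,2), (0,3), (1,0), (2,0).
The remaining L cells, each justified by listing all of its moves:
(2,2): L (sole option (1,1)(W) is W)
(2,3): L (sole option (1,2)(W) is W)
Every other cell has at least one move into one of the L cells above, so it is W.
(2,3): one of the L cells justified above, so L
(2,1): the move to (1,0) reaches an L cell, so W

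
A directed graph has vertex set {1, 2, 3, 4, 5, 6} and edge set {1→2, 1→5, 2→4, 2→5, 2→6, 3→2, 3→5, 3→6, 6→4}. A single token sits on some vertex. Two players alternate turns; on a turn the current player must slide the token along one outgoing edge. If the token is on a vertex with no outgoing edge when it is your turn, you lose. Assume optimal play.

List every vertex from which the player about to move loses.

4, 5

Classify positions by backward induction: terminal positions (no move available) are L. From any other position, the mover wins iff some move reaches an L.
Every edge goes from a vertex to one that appears earlier in the order 4, 5, 6, 2, 3, 1, so processing vertices in that order labels each vertex after all of its successors.
4: no outgoing edge → L
5: no outgoing edge → L
6: →4(L), so W
2: →5(L), so W
3: →5(L), so W
1: →5(L), so W
The losing starting vertices are exactly the entries labelled L in this table (2 of them).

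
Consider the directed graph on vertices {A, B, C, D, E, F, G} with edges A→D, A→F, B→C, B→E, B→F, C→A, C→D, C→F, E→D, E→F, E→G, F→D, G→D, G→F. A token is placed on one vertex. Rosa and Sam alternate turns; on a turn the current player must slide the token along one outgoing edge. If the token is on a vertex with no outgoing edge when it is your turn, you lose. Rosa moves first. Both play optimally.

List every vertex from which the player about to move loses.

B, D

Compute win/loss labels from the base case upward. A position with no move is L. Any other position is W if it can reach an L in one move, else L.
Every edge goes from a vertex to one that appears earlier in the order D, F, A, C, G, E, B, so processing vertices in that order labels each vertex after all of its successors.
D: no outgoing edge → L
F: can move to D, which is L ⇒ W
A: can move to D, which is L ⇒ W
C: can move to D, which is L ⇒ W
G: can move to D, which is L ⇒ W
E: can move to D, which is L ⇒ W
B: moves to E(W), C(W), F(W); every one is W ⇒ L
Reading off the rows marked L gives the requested list; there are 2 such vertices.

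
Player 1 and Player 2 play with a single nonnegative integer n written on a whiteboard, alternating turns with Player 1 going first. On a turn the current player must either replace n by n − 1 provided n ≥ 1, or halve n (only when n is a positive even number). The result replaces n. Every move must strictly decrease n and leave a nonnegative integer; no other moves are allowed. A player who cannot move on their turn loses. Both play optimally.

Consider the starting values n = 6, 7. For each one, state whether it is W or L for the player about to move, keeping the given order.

6: W, 7: L

Use the standard recursion: the mover loses at a terminal position; elsewhere, the mover wins exactly when some move hands the opponent an L position.
n=0: no move → L
n=1: can move to 0, which is L ⇒ W
n=2: the only move is to 1(W), a W ⇒ L
n=3: can move to 2, which is L ⇒ W
n=4: can move to 2, which is L ⇒ W
n=5: the only move is to 4(W), a W ⇒ L
n=6: can move to 5, which is L ⇒ W
n=7: the only move is to 6(W), a W ⇒ L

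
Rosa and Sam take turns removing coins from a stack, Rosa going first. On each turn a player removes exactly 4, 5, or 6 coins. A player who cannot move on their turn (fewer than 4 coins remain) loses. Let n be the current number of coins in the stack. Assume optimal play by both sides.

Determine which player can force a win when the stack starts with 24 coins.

Rosa wins.

Positions with no move are L. A position that does have a move is losing for the player to move precisely when every available move leads to a winning position for the opponent. Fill in the labels:
n=0: no move → L
n=1: no move → L
n=2: no move → L
n=3: no move → L
n=4: can move to 0, which is L ⇒ W
n=5: can move to 1, which is L ⇒ W
n=6: can move to 2, which is L ⇒ W
n=7: can move to 3, which is L ⇒ W
n=8: can move to 3, which is L ⇒ W
n=9: can move to 3, which is L ⇒ W
n=10: moves to 6(W), 5(W), 4(W); every one is W ⇒ L
n=11: moves to 7(W), 6(W), 5(W); every one is W ⇒ L
n=12: moves to 8(W), 7(W), 6(W); every one is W ⇒ L
n=13: moves to 9(W), 8(W), 7(W); every one is W ⇒ L
n=14: can move to 10, which is L ⇒ W
n=15: can move to 11, which is L ⇒ W
n=16: can move to 12, which is L ⇒ W
n=17: can move to 13, which is L ⇒ W
n=18: can move to 13, which is L ⇒ W
n=19: can move to 13, which is L ⇒ W
n=20: moves to 16(W), 15(W), 14(W); every one is W ⇒ L
n=21: moves to 17(W), 16(W), 15(W); every one is W ⇒ L
n=22: moves to 18(W), 17(W), 16(W); every one is W ⇒ L
n=23: moves to 19(W), 18(W), 17(W); every one is W ⇒ L
n=24: can move to 20, which is L ⇒ W
The starting position 24 is W: Rosa should remove 4, leaving 20, handing over an L position.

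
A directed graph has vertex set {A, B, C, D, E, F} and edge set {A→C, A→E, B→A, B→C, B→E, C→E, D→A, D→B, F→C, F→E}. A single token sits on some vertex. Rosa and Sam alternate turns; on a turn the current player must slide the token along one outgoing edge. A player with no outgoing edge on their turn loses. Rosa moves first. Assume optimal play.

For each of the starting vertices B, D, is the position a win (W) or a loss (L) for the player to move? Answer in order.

Positions with no move are L. A position that does have a move is losing for the player to move precisely when every available move leads to a winning position for the opponent. Fill in the labels:
Every edge goes from a vertex to one that appears earlier in the order E, C, A, B, F, D, so processing vertices in that order labels each vertex after all of its successors.
E: no outgoing edge → L
C: can move to E, which is L ⇒ W
A: can move to E, which is L ⇒ W
B: can move to E, which is L ⇒ W
F: can move to E, which is L ⇒ W
D: moves to B(W), A(W); every one is W ⇒ L

B: W, D: L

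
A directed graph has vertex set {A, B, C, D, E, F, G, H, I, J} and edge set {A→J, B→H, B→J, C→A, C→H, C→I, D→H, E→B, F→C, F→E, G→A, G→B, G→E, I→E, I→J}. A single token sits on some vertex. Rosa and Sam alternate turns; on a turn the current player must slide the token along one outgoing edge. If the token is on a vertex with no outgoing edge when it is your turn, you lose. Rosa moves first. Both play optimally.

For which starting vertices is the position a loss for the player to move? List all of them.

E, H, J

Work bottom-up. With no move the player to move loses. Otherwise the position is W if at least one move leads to an L position for the opponent, and L if every move leads to a W.
Every edge goes from a vertex to one that appears earlier in the order J, H, B, E, I, D, A, C, F, G, so processing vertices in that order labels each vertex after all of its successors.
J: no outgoing edge → L
H: no outgoing edge → L
B: can move to H, which is L ⇒ W
E: the only move is to B(W), a W ⇒ L
I: can move to E, which is L ⇒ W
D: can move to H, which is L ⇒ W
A: can move to J, which is L ⇒ W
C: can move to H, which is L ⇒ W
F: can move to E, which is L ⇒ W
G: can move to E, which is L ⇒ W
The losing starting vertices are exactly the entries labelled L in this table (3 of them).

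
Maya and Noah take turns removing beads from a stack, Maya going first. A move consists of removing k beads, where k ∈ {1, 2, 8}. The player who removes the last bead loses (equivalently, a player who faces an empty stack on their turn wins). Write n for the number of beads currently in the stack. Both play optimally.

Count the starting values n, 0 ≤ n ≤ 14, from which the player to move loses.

5

Classify positions by backward induction: terminal positions (no move available) are W. From any other position, the mover wins iff some move reaches an L.
n=0: no move; the opponent has just taken the last bead and therefore loses → W
n=1: →0(W) only, which is W, so L
n=2: →1(L), so W
n=3: →1(L), so W
n=4: →3(W), 2(W) — all W, so L
n=5: →4(L), so W
n=6: →4(L), so W
n=7: →6(W), 5(W) — all W, so L
n=8: →7(L), so W
n=9: →7(L), so W
n=10: →9(W), 8(W), 2(W) — all W, so L
n=11: →10(L), so W
n=12: →10(L), so W
n=13: →12(W), 11(W), 5(W) — all W, so L
n=14: →13(L), so W
L entries with 0 ≤ n ≤ 14: n = 1, 4, 7, 10, 13; that makes 5.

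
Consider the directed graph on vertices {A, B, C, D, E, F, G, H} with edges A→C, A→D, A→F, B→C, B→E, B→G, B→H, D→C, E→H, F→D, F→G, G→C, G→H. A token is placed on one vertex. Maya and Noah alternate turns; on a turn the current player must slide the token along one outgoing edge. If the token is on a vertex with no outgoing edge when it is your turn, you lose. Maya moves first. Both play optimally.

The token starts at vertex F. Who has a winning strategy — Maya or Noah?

Noah wins.

Work bottom-up. With no move the player to move loses. Otherwise the position is W if at least one move leads to an L position for the opponent, and L if every move leads to a W.
Every edge goes from a vertex to one that appears earlier in the order H, C, G, E, B, D, F, A, so processing vertices in that order labels each vertex after all of its successors.
H: no outgoing edge → L
C: no outgoing edge → L
G: W (go to C, an L position)
E: W (go to H, an L position)
B: W (go to C, an L position)
D: W (go to C, an L position)
F: L (options D(W), G(W) are all W)
A: W (go to F, an L position)
The starting position F is L: whatever Maya does, the opponent receives a W position.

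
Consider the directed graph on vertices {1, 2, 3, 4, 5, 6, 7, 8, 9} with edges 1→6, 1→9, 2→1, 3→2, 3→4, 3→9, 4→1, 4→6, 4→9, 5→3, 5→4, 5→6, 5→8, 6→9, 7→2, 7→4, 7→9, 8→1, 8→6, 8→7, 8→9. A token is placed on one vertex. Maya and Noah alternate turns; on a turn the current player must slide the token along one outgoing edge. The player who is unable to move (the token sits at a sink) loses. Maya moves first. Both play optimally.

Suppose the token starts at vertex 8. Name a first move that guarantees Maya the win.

Work bottom-up. With no move the player to move loses. Otherwise the position is W if at least one move leads to an L position for the opponent, and L if every move leads to a W.
Every edge goes from a vertex to one that appears earlier in the order 9, 6, 1, 4, 2, 7, 3, 8, 5, so processing vertices in that order labels each vertex after all of its successors.
9: no outgoing edge → L
6: W (go to 9, an L position)
1: W (go to 9, an L position)
4: W (go to 9, an L position)
2: L (sole option 1(W) is W)
7: W (go to 2, an L position)
3: W (go to 2, an L position)
8: W (go to 9, an L position)
5: L (options 8(W), 3(W), 4(W), 6(W) are all W)
From 8, the L positions reachable in one move are: 9.

Move to 9.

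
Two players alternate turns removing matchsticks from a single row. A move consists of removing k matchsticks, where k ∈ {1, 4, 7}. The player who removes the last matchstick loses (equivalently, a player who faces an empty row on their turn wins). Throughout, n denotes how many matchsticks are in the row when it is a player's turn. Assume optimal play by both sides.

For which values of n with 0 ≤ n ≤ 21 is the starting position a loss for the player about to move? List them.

Build the W/L table. Terminal = W. A non-terminal position is W if it has a move to some L; otherwise it is L.
n=0: no move; the opponent has just taken the last matchstick and therefore loses → W
n=1: the only move is to 0(W), a W ⇒ L
n=2: can move to 1, which is L ⇒ W
n=3: the only move is to 2(W), a W ⇒ L
n=4: can move to 3, which is L ⇒ W
n=5: can move to 1, which is L ⇒ W
n=6: moves to 5(W), 2(W); every one is W ⇒ L
n=7: can move to 6, which is L ⇒ W
n=8: can move to 1, which is L ⇒ W
n=9: moves to 8(W), 5(W), 2(W); every one is W ⇒ L
n=10: can move to 9, which is L ⇒ W
n=11: moves to 10(W), 7(W), 4(W); every one is W ⇒ L
n=12: can move to 11, which is L ⇒ W
n=13: can move to 9, which is L ⇒ W
n=14: moves to 13(W), 10(W), 7(W); every one is W ⇒ L
n=15: can move to 14, which is L ⇒ W
n=16: can move to 9, which is L ⇒ W
n=17: moves to 16(W), 13(W), 10(W); every one is W ⇒ L
n=18: can move to 17, which is L ⇒ W
n=19: moves to 18(W), 15(W), 12(W); every one is W ⇒ L
n=20: can move to 19, which is L ⇒ W
n=21: can move to 17, which is L ⇒ W
Reading off the rows marked L gives the requested list; there are 8 such values of n.

1, 3, 6, 9, 11, 14, 17, 19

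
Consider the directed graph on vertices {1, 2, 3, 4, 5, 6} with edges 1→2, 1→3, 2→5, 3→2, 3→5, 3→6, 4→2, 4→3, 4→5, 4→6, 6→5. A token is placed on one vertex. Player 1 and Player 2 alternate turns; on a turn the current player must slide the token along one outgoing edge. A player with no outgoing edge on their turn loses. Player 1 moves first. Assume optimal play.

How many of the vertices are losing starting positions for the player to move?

2

Classify positions by backward induction: terminal positions (no move available) are L. From any other position, the mover wins iff some move reaches an L.
Every edge goes from a vertex to one that appears earlier in the order 5, 6, 2, 3, 4, 1, so processing vertices in that order labels each vertex after all of its successors.
5: no outgoing edge → L
6: can move to 5, which is L ⇒ W
2: can move to 5, which is L ⇒ W
3: can move to 5, which is L ⇒ W
4: can move to 5, which is L ⇒ W
1: moves to 3(W), 2(W); every one is W ⇒ L
The L vertices are 1, 5; that is 2 in all.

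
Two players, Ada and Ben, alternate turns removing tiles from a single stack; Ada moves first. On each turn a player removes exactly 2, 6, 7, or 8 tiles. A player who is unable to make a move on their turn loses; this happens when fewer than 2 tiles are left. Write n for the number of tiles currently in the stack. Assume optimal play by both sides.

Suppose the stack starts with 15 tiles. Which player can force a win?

Use the standard recursion: the mover loses at a terminal position; elsewhere, the mover wins exactly when some move hands the opponent an L position.
n=0: no move → L
n=1: no move → L
n=2: can move to 0, which is L ⇒ W
n=3: can move to 1, which is L ⇒ W
n=4: the only move is to 2(W), a W ⇒ L
n=5: the only move is to 3(W), a W ⇒ L
n=6: can move to 4, which is L ⇒ W
n=7: can move to 5, which is L ⇒ W
n=8: can move to 1, which is L ⇒ W
n=9: can move to 1, which is L ⇒ W
n=10: can move to 4, which is L ⇒ W
n=11: can move to 5, which is L ⇒ W
n=12: can move to 5, which is L ⇒ W
n=13: can move to 5, which is L ⇒ W
n=14: moves to 12(W), 8(W), 7(W), 6(W); every one is W ⇒ L
n=15: moves to 13(W), 9(W), 8(W), 7(W); every one is W ⇒ L
Every move from 15 reaches a W position, so the mover loses.

Ben wins.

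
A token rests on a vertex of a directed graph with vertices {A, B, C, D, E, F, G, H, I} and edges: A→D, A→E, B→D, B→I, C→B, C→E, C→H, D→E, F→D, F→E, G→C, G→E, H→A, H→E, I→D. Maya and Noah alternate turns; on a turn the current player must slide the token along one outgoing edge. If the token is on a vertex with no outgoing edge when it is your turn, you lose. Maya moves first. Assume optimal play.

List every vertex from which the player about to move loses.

E, I

Work bottom-up. With no move the player to move loses. Otherwise the position is W if at least one move leads to an L position for the opponent, and L if every move leads to a W.
Every edge goes from a vertex to one that appears earlier in the order E, D, I, A, H, B, C, F, G, so processing vertices in that order labels each vertex after all of its successors.
E: no outgoing edge → L
D: reaches L-position E → W
I: only reaches D(W), which is W → L
A: reaches L-position E → W
H: reaches L-position E → W
B: reaches L-position I → W
C: reaches L-position E → W
F: reaches L-position E → W
G: reaches L-position E → W
The losing starting vertices are exactly the entries labelled L in this table (2 of them).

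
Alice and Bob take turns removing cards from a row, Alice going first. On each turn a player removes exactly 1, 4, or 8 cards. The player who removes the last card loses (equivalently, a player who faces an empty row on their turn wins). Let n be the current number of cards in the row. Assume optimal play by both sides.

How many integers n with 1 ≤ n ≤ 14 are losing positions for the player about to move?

5

Work bottom-up. With no move the player to move wins. Otherwise the position is W if at least one move leads to an L position for the opponent, and L if every move leads to a W.
n=0: no move; the opponent has just taken the last card and therefore loses → W
n=1: the only move is to 0(W), a W ⇒ L
n=2: can move to 1, which is L ⇒ W
n=3: the only move is to 2(W), a W ⇒ L
n=4: can move to 3, which is L ⇒ W
n=5: can move to 1, which is L ⇒ W
n=6: moves to 5(W), 2(W); every one is W ⇒ L
n=7: can move to 6, which is L ⇒ W
n=8: moves to 7(W), 4(W), 0(W); every one is W ⇒ L
n=9: can move to 8, which is L ⇒ W
n=10: can move to 6, which is L ⇒ W
n=11: can move to 3, which is L ⇒ W
n=12: can move to 8, which is L ⇒ W
n=13: moves to 12(W), 9(W), 5(W); every one is W ⇒ L
n=14: can move to 13, which is L ⇒ W
L entries with 1 ≤ n ≤ 14 (the range starts at n=1): n = 1, 3, 6, 8, 13; that makes 5.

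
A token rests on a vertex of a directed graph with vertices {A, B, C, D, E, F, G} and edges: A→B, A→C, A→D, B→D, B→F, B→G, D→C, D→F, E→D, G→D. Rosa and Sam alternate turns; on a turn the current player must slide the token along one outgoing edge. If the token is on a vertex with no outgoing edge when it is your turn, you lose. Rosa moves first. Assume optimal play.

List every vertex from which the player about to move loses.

Use the standard recursion: the mover loses at a terminal position; elsewhere, the mover wins exactly when some move hands the opponent an L position.
Every edge goes from a vertex to one that appears earlier in the order C, F, D, G, B, A, E, so processing vertices in that order labels each vertex after all of its successors.
C: no outgoing edge → L
F: no outgoing edge → L
D: can move to F, which is L ⇒ W
G: the only move is to D(W), a W ⇒ L
B: can move to G, which is L ⇒ W
A: can move to C, which is L ⇒ W
E: the only move is to D(W), a W ⇒ L
The losing starting vertices are exactly the entries labelled L in this table (4 of them).

C, E, F, G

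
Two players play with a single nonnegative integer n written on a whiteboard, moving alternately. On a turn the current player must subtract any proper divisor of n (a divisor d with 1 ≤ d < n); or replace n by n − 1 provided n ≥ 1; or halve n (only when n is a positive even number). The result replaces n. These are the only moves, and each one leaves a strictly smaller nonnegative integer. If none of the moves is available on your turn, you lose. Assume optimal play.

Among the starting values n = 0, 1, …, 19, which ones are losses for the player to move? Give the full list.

0, 2, 5, 7, 9, 11, 13, 15, 17, 19

Label each position W (a win for the player to move) or L (a loss). A position with no legal move is L; any other position is W exactly when some move reaches an L, and L when every move reaches a W.
n=0: no move → L
n=1: can move to 0, which is L ⇒ W
n=2: the only move is to 1(W), a W ⇒ L
n=3: can move to 2, which is L ⇒ W
n=4: can move to 2, which is L ⇒ W
n=5: the only move is to 4(W), a W ⇒ L
n=6: can move to 5, which is L ⇒ W
n=7: the only move is to 6(W), a W ⇒ L
n=8: can move to 7, which is L ⇒ W
n=9: moves to 6(W), 8(W); every one is W ⇒ L
n=10: can move to 5, which is L ⇒ W
n=11: the only move is to 10(W), a W ⇒ L
n=12: can move to 9, which is L ⇒ W
n=13: the only move is to 12(W), a W ⇒ L
n=14: can move to 7, which is L ⇒ W
n=15: moves to 10(W), 12(W), 14(W); every one is W ⇒ L
n=16: can move to 15, which is L ⇒ W
n=17: the only move is to 16(W), a W ⇒ L
n=18: can move to 9, which is L ⇒ W
n=19: the only move is to 18(W), a W ⇒ L
Reading off the rows marked L gives the requested list; there are 10 such values of n.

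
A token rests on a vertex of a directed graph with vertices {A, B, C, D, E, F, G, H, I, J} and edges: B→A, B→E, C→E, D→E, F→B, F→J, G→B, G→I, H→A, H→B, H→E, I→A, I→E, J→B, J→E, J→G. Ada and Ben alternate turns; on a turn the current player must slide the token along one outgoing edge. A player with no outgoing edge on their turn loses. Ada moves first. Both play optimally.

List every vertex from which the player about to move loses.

Work bottom-up. With no move the player to move loses. Otherwise the position is W if at least one move leads to an L position for the opponent, and L if every move leads to a W.
Every edge goes from a vertex to one that appears earlier in the order A, E, B, I, G, H, C, D, J, F, so processing vertices in that order labels each vertex after all of its successors.
A: no outgoing edge → L
E: no outgoing edge → L
B: →E(L), so W
I: →E(L), so W
G: →I(W), B(W) — all W, so L
H: →E(L), so W
C: →E(L), so W
D: →E(L), so W
J: →G(L), so W
F: →J(W), B(W) — all W, so L
The losing starting vertices are exactly the entries labelled L in this table (4 of them).

A, E, F, G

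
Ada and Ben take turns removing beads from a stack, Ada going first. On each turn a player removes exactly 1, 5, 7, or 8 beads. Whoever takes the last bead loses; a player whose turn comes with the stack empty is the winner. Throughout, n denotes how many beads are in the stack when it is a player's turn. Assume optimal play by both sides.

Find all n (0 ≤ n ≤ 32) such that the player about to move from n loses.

Compute win/loss labels from the base case upward. A position with no move is W. Any other position is W if it can reach an L in one move, else L.
n=0: no move; the opponent has just taken the last bead and therefore loses → W
n=1: only reaches 0(W), which is W → L
n=2: reaches L-position 1 → W
n=3: only reaches 2(W), which is W → L
n=4: reaches L-position 3 → W
n=5: only reaches 4(W), 0(W), all W → L
n=6: reaches L-position 5 → W
n=7: only reaches 6(W), 2(W), 0(W), all W → L
n=8: reaches L-position 7 → W
n=9: reaches L-position 1 → W
n=10: reaches L-position 5 → W
n=11: reaches L-position 3 → W
n=12: reaches L-position 7 → W
n=13: reaches L-position 5 → W
n=14: reaches L-position 7 → W
n=15: reaches L-position 7 → W
n=16: only reaches 15(W), 11(W), 9(W), 8(W), all W → L
n=17: reaches L-position 16 → W
n=18: only reaches 17(W), 13(W), 11(W), 10(W), all W → L
n=19: reaches L-position 18 → W
n=20: only reaches 19(W), 15(W), 13(W), 12(W), all W → L
n=21: reaches L-position 20 → W
n=22: only reaches 21(W), 17(W), 15(W), 14(W), all W → L
n=23: reaches L-position 22 → W
n=24: reaches L-position 16 → W
n=25: reaches L-position 20 → W
n=26: reaches L-position 18 → W
n=27: reaches L-position 22 → W
n=28: reaches L-position 20 → W
n=29: reaches L-position 22 → W
n=30: reaches L-position 22 → W
n=31: only reaches 30(W), 26(W), 24(W), 23(W), all W → L
n=32: reaches L-position 31 → W
The losing starting values of n are exactly the entries labelled L in this table (9 of them).

1, 3, 5, 7, 16, 18, 20, 22, 31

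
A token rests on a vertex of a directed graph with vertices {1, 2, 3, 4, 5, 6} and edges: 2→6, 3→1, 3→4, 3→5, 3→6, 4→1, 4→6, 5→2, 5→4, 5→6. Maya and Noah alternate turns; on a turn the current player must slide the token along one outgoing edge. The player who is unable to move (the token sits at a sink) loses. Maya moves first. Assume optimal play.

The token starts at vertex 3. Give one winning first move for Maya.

Label each position W (a win for the player to move) or L (a loss). A position with no legal move is L; any other position is W exactly when some move reaches an L, and L when every move reaches a W.
Every edge goes from a vertex to one that appears earlier in the order 6, 1, 4, 2, 5, 3, so processing vertices in that order labels each vertex after all of its successors.
6: no outgoing edge → L
1: no outgoing edge → L
4: W (go to 1, an L position)
2: W (go to 6, an L position)
5: W (go to 6, an L position)
3: W (go to 1, an L position)
From 3, the L positions reachable in one move are: 1, 6. Any move reaching one of these is winning.

Move to 1.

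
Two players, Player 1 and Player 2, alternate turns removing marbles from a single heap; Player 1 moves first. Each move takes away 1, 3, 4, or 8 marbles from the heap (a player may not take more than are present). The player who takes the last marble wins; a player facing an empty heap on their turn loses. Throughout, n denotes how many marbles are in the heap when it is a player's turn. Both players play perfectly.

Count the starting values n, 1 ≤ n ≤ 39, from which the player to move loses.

Use the standard recursion: the mover loses at a terminal position; elsewhere, the mover wins exactly when some move hands the opponent an L position.
n=0: no move → L
n=1: reaches L-position 0 → W
n=2: only reaches 1(W), which is W → L
n=3: reaches L-position 2 → W
n=4: reaches L-position 0 → W
n=5: reaches L-position 2 → W
n=6: reaches L-position 2 → W
n=7: only reaches 6(W), 4(W), 3(W), all W → L
n=8: reaches L-position 7 → W
n=9: only reaches 8(W), 6(W), 5(W), 1(W), all W → L
n=10: reaches L-position 9 → W
n=11: reaches L-position 7 → W
n=12: reaches L-position 9 → W
n=13: reaches L-position 9 → W
n=14: only reaches 13(W), 11(W), 10(W), 6(W), all W → L
n=15: reaches L-position 14 → W
n=16: only reaches 15(W), 13(W), 12(W), 8(W), all W → L
n=17: reaches L-position 16 → W
n=18: reaches L-position 14 → W
n=19: reaches L-position 16 → W
n=20: reaches L-position 16 → W
n=21: only reaches 20(W), 18(W), 17(W), 13(W), all W → L
n=22: reaches L-position 21 → W
n=23: only reaches 22(W), 20(W), 19(W), 15(W), all W → L
n=24: reaches L-position 23 → W
n=25: reaches L-position 21 → W
n=26: reaches L-position 23 → W
n=27: reaches L-position 23 → W
n=28: only reaches 27(W), 25(W), 24(W), 20(W), all W → L
n=29: reaches L-position 28 → W
n=30: only reaches 29(W), 27(W), 26(W), 22(W), all W → L
n=31: reaches L-position 30 → W
n=32: reaches L-position 28 → W
n=33: reaches L-position 30 → W
n=34: reaches L-position 30 → W
n=35: only reaches 34(W), 32(W), 31(W), 27(W), all W → L
n=36: reaches L-position 35 → W
n=37: only reaches 36(W), 34(W), 33(W), 29(W), all W → L
n=38: reaches L-position 37 → W
n=39: reaches L-position 35 → W
L entries with 1 ≤ n ≤ 39 (n=0 is outside the asked range and is not counted): n = 2, 7, 9, 14, 16, 21, 23, 28, 30, 35, 37; that makes 11.

11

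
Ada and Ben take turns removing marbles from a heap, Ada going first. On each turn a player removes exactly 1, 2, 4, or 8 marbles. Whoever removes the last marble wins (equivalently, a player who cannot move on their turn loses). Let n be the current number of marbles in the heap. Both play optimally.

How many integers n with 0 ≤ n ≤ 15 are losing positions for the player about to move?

6

Classify positions by backward induction: terminal positions (no move available) are L. From any other position, the mover wins iff some move reaches an L.
n=0: no move → L
n=1: reaches L-position 0 → W
n=2: reaches L-position 0 → W
n=3: only reaches 2(W), 1(W), all W → L
n=4: reaches L-position 3 → W
n=5: reaches L-position 3 → W
n=6: only reaches 5(W), 4(W), 2(W), all W → L
n=7: reaches L-position 6 → W
n=8: reaches L-position 6 → W
n=9: only reaches 8(W), 7(W), 5(W), 1(W), all W → L
n=10: reaches L-position 9 → W
n=11: reaches L-position 9 → W
n=12: only reaches 11(W), 10(W), 8(W), 4(W), all W → L
n=13: reaches L-position 12 → W
n=14: reaches L-position 12 → W
n=15: only reaches 14(W), 13(W), 11(W), 7(W), all W → L
L entries with 0 ≤ n ≤ 15: n = 0, 3, 6, 9, 12, 15; that makes 6.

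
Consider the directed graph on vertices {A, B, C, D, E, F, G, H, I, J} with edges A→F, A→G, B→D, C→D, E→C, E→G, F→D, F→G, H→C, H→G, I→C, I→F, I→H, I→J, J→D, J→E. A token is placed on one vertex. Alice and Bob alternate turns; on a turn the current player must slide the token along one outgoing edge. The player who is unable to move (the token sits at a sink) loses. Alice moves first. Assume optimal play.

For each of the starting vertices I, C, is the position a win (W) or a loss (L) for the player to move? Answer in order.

I: L, C: W

Positions with no move are L. A position that does have a move is losing for the player to move precisely when every available move leads to a winning position for the opponent. Fill in the labels:
Every edge goes from a vertex to one that appears earlier in the order D, G, C, H, E, J, F, I, A, B, so processing vertices in that order labels each vertex after all of its successors.
D: no outgoing edge → L
G: no outgoing edge → L
C: →D(L), so W
H: →G(L), so W
E: →G(L), so W
J: →D(L), so W
F: →G(L), so W
I: →F(W), J(W), H(W), C(W) — all W, so L
A: →G(L), so W
B: →D(L), so W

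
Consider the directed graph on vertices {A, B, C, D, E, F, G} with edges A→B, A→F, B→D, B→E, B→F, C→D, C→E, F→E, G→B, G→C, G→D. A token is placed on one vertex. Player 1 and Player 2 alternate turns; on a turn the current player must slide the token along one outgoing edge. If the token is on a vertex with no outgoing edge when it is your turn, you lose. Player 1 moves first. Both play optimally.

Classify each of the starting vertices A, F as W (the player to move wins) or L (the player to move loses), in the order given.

A: L, F: W

Classify positions by backward induction: terminal positions (no move available) are L. From any other position, the mover wins iff some move reaches an L.
Every edge goes from a vertex to one that appears earlier in the order E, D, F, B, C, G, A, so processing vertices in that order labels each vertex after all of its successors.
E: no outgoing edge → L
D: no outgoing edge → L
F: reaches L-position E → W
B: reaches L-position D → W
C: reaches L-position D → W
G: reaches L-position D → W
A: only reaches B(W), F(W), all W → L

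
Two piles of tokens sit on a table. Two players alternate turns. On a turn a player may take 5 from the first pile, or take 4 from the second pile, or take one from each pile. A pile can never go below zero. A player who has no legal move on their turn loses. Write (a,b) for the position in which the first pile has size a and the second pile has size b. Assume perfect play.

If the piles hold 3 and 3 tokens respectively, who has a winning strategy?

Classify positions by backward induction: terminal positions (no move available) are L. From any other position, the mover wins iff some move reaches an L.
No move ever increases a pile, so every position that can arise here has a ≤ 3 and b ≤ 3; it is enough to label the cells with 0 ≤ a ≤ 3 and 0 ≤ b ≤ 3.
Every move lowers a or b (never raises either), so fill the grid row by row in increasing a, and left to right within a row: each cell's successors are then already labelled.
      b=0  b=1  b=2  b=3
a=0:    L    L    L    L
a=1:    L    W    W    W
a=2:    L    W    L    L
a=3:    L    W    L    W
Cells with no legal move (terminal, hence L): (0,0), (0,1), (0,2), (0,3), (1,0), (2,0), (3,0).
The remaining L cells, each justified by listing all of its moves:
(2,2): the only move is to (1,1)(W), a W ⇒ L
(2,3): the only move is to (1,2)(W), a W ⇒ L
(3,2): the only move is to (2,1)(W), a W ⇒ L
Every other cell has at least one move into one of the L cells above, so it is W.
From (3,3) the player to move can move to (2,2), reaching an L position.

The first player wins.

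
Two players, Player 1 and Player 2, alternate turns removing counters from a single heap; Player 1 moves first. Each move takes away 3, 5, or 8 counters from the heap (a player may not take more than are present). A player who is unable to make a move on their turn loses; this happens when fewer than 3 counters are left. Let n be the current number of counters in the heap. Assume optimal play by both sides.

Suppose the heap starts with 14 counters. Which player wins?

Player 1 wins.

Label each position W (a win for the player to move) or L (a loss). A position with no legal move is L; any other position is W exactly when some move reaches an L, and L when every move reaches a W.
n=0: no move → L
n=1: no move → L
n=2: no move → L
n=3: reaches L-position 0 → W
n=4: reaches L-position 1 → W
n=5: reaches L-position 2 → W
n=6: reaches L-position 1 → W
n=7: reaches L-position 2 → W
n=8: reaches L-position 0 → W
n=9: reaches L-position 1 → W
n=10: reaches L-position 2 → W
n=11: only reaches 8(W), 6(W), 3(W), all W → L
n=12: only reaches 9(W), 7(W), 4(W), all W → L
n=13: only reaches 10(W), 8(W), 5(W), all W → L
n=14: reaches L-position 11 → W
The starting position 14 is W: Player 1 should remove 3, leaving 11, handing over an L position.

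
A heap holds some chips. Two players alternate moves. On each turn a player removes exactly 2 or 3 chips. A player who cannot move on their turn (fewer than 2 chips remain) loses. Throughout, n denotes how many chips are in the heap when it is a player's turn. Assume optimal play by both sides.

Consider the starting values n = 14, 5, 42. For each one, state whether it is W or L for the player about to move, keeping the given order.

Compute win/loss labels from the base case upward. A position with no move is L. Any other position is W if it can reach an L in one move, else L.
n=0: no move → L
n=1: no move → L
n=2: W (go to 0, an L position)
n=3: W (go to 1, an L position)
n=4: W (go to 1, an L position)
n=5: L (options 3(W), 2(W) are all W)
n=6: L (options 4(W), 3(W) are all W)
n=7: W (go to 5, an L position)
n=8: W (go to 6, an L position)
n=9: W (go to 6, an L position)
n=10: L (options 8(W), 7(W) are all W)
n=11: L (options 9(W), 8(W) are all W)
n=12: W (go to 10, an L position)
n=13: W (go to 11, an L position)
n=14: W (go to 11, an L position)
n=15: L (options 13(W), 12(W) are all W)
n=16: L (options 14(W), 13(W) are all W)
n=17: W (go to 15, an L position)
n=18: W (go to 16, an L position)
n=19: W (go to 16, an L position)
n=20: L (options 18(W), 17(W) are all W)
n=21: L (options 19(W), 18(W) are all W)
n=22: W (go to 20, an L position)
n=23: W (go to 21, an L position)
n=24: W (go to 21, an L position)
n=25: L (options 23(W), 22(W) are all W)
n=26: L (options 24(W), 23(W) are all W)
n=27: W (go to 25, an L position)
n=28: W (go to 26, an L position)
n=29: W (go to 26, an L position)
n=30: L (options 28(W), 27(W) are all W)
n=31: L (options 29(W), 28(W) are all W)
n=32: W (go to 30, an L position)
n=33: W (go to 31, an L position)
n=34: W (go to 31, an L position)
n=35: L (options 33(W), 32(W) are all W)
n=36: L (options 34(W), 33(W) are all W)
n=37: W (go to 35, an L position)
n=38: W (go to 36, an L position)
n=39: W (go to 36, an L position)
n=40: L (options 38(W), 37(W) are all W)
n=41: L (options 39(W), 38(W) are all W)
n=42: W (go to 40, an L position)

14: W, 5: L, 42: W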